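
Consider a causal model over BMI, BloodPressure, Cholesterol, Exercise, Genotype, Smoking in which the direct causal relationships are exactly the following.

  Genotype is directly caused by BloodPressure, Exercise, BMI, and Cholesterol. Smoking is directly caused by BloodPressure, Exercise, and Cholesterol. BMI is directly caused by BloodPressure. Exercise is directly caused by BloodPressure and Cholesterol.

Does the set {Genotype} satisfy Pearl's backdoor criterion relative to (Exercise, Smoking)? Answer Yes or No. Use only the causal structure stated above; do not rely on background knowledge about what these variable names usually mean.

Backdoor paths from Exercise to Smoking (paths whose first edge points into Exercise):
  P1: Exercise <- BloodPressure -> BMI -> Genotype <- Cholesterol -> Smoking
  P2: Exercise <- BloodPressure -> Genotype <- Cholesterol -> Smoking
  P3: Exercise <- BloodPressure -> Smoking
  P4: Exercise <- Cholesterol -> Genotype <- BloodPressure -> Smoking
  P5: Exercise <- Cholesterol -> Genotype <- BMI <- BloodPressure -> Smoking
  P6: Exercise <- Cholesterol -> Smoking
Condition 1 (no descendant of Exercise in the set): FAILS — Genotype is a descendant of Exercise.
Condition 2 (every backdoor path blocked by {Genotype}):
  P1: open — collider(s) Genotype are conditioned on (or have a conditioned descendant) and no non-collider on the path is in the set.
  P2: open — collider(s) Genotype are conditioned on (or have a conditioned descendant) and no non-collider on the path is in the set.
  P3: open — no interior node is in the conditioning set.
  P4: open — collider(s) Genotype are conditioned on (or have a conditioned descendant) and no non-collider on the path is in the set.
  P5: open — collider(s) Genotype are conditioned on (or have a conditioned descendant) and no non-collider on the path is in the set.
  P6: open — no interior node is in the conditioning set.
{Genotype} does not satisfy the backdoor criterion.

No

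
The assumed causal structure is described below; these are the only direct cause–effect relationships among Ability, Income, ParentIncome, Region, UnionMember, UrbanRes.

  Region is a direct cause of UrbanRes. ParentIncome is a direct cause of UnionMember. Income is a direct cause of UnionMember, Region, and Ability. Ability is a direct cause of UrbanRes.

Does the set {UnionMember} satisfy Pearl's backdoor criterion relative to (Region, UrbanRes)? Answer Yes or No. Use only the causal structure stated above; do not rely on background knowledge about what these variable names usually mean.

Backdoor paths from Region to UrbanRes (paths whose first edge points into Region):
  P1: Region <- Income -> Ability -> UrbanRes
Condition 1 (no descendant of Region in the set): holds — descendants of Region are {UrbanRes}; none are in {UnionMember}.
Condition 2 (every backdoor path blocked by {UnionMember}):
  P1: open — no interior node is in the conditioning set.
{UnionMember} does not satisfy the backdoor criterion.

No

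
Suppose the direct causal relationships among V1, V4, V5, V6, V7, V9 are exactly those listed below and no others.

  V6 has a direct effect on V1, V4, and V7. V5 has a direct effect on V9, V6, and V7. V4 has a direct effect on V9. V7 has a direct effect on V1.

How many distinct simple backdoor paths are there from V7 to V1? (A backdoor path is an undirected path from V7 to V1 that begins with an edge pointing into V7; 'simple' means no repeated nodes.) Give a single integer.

3

A backdoor path from V7 to V1 is any simple undirected path whose first edge points into V7 (i.e. leaves V7 via a parent).
Parents of V7: {V5, V6}.
Enumerating:
  P1: V7 <- V5 -> V6 -> V1
  P2: V7 <- V5 -> V9 <- V4 <- V6 -> V1
  P3: V7 <- V6 -> V1
That exhausts the simple backdoor paths. Count: 3.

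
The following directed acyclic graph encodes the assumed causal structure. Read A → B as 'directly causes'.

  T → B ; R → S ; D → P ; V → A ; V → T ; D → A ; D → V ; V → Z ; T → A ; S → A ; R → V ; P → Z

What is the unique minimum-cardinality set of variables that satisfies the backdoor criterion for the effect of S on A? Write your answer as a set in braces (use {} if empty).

Variables eligible for adjustment (non-descendants of S, excluding S and A): {B, D, P, R, T, V, Z}.
Backdoor paths from S to A:
  P1: S <- R -> V <- D -> A
  P2: S <- R -> V -> Z <- P <- D -> A
  P3: S <- R -> V -> T -> A
  P4: S <- R -> V -> A
The empty set is not sufficient: P3 (S <- R -> V -> T -> A) has no collider blocking it and no conditioned non-collider, so it is open.
Try {R}:
  P1: blocked at fork node R ∈ conditioning set.
  P2: blocked at fork node R ∈ conditioning set.
  P3: blocked at fork node R ∈ conditioning set.
  P4: blocked at fork node R ∈ conditioning set.
{R} contains no descendant of S and blocks every backdoor path.
No other singleton works — e.g. {D} leaves P3 open — so {R} is the unique smallest valid adjustment set.

{R}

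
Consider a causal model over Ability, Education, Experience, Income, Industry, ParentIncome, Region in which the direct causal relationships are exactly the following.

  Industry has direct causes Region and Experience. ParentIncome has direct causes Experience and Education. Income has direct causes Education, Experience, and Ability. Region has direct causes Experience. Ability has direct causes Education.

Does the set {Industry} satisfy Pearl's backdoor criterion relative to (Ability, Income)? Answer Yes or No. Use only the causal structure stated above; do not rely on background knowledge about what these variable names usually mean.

Backdoor paths from Ability to Income (paths whose first edge points into Ability):
  P1: Ability <- Education -> ParentIncome <- Experience -> Income
  P2: Ability <- Education -> Income
Condition 1 (no descendant of Ability in the set): holds — descendants of Ability are {Income}; none are in {Industry}.
Condition 2 (every backdoor path blocked by {Industry}):
  P1: blocked at collider ParentIncome (neither it nor any descendant is in the conditioning set).
  P2: open — no interior node is in the conditioning set.
{Industry} does not satisfy the backdoor criterion.

No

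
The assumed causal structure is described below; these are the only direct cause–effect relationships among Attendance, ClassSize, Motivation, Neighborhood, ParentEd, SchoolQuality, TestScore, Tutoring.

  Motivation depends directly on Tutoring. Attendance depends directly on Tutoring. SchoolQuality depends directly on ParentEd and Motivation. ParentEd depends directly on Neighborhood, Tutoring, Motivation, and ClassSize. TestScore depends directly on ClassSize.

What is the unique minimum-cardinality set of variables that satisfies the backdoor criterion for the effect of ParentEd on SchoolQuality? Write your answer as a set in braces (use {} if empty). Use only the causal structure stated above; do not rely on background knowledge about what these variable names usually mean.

{Motivation}

Variables eligible for adjustment (non-descendants of ParentEd, excluding ParentEd and SchoolQuality): {Attendance, ClassSize, Motivation, Neighborhood, TestScore, Tutoring}.
Backdoor paths from ParentEd to SchoolQuality:
  P1: ParentEd <- Tutoring -> Motivation -> SchoolQuality
  P2: ParentEd <- Motivation -> SchoolQuality
The empty set is not sufficient: P1 (ParentEd <- Tutoring -> Motivation -> SchoolQuality) has no collider blocking it and no conditioned non-collider, so it is open.
Try {Motivation}:
  P1: blocked at chain node Motivation ∈ conditioning set.
  P2: blocked at fork node Motivation ∈ conditioning set.
{Motivation} contains no descendant of ParentEd and blocks every backdoor path.
No other singleton works — e.g. {Tutoring} leaves P2 open — so {Motivation} is the unique smallest valid adjustment set.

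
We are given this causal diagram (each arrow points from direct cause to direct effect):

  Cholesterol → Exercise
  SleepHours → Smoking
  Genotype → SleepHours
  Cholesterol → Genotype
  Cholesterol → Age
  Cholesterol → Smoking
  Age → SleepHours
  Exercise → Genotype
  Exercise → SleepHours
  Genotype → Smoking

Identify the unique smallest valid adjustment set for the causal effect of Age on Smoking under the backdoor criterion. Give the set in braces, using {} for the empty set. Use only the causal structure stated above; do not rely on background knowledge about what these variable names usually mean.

Variables eligible for adjustment (non-descendants of Age, excluding Age and Smoking): {Cholesterol, Exercise, Genotype}.
Backdoor paths from Age to Smoking:
  P1: Age <- Cholesterol -> Exercise -> Genotype -> SleepHours -> Smoking
  P2: Age <- Cholesterol -> Exercise -> Genotype -> Smoking
  P3: Age <- Cholesterol -> Exercise -> SleepHours <- Genotype -> Smoking
  P4: Age <- Cholesterol -> Exercise -> SleepHours -> Smoking
  P5: Age <- Cholesterol -> Genotype <- Exercise -> SleepHours -> Smoking
  P6: Age <- Cholesterol -> Genotype -> SleepHours -> Smoking
  P7: Age <- Cholesterol -> Genotype -> Smoking
  P8: Age <- Cholesterol -> Smoking
The empty set is not sufficient: P1 (Age <- Cholesterol -> Exercise -> Genotype -> SleepHours -> Smoking) has no collider blocking it and no conditioned non-collider, so it is open.
Try {Cholesterol}:
  P1: blocked at fork node Cholesterol ∈ conditioning set.
  P2: blocked at fork node Cholesterol ∈ conditioning set.
  P3: blocked at fork node Cholesterol ∈ conditioning set.
  P4: blocked at fork node Cholesterol ∈ conditioning set.
  P5: blocked at fork node Cholesterol ∈ conditioning set.
  P6: blocked at fork node Cholesterol ∈ conditioning set.
  P7: blocked at fork node Cholesterol ∈ conditioning set.
  P8: blocked at fork node Cholesterol ∈ conditioning set.
{Cholesterol} contains no descendant of Age and blocks every backdoor path.
No other singleton works — e.g. {Exercise} leaves P6 open — so {Cholesterol} is the unique smallest valid adjustment set.

{Cholesterol}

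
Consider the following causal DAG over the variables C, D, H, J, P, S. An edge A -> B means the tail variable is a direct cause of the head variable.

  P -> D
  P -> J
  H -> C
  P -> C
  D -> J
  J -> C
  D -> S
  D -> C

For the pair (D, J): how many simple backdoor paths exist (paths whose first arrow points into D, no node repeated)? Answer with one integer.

2

A backdoor path from D to J is any simple undirected path whose first edge points into D (i.e. leaves D via a parent).
Parents of D: {P}.
Enumerating:
  P1: D <- P -> J
  P2: D <- P -> C <- J
That exhausts the simple backdoor paths. Count: 2.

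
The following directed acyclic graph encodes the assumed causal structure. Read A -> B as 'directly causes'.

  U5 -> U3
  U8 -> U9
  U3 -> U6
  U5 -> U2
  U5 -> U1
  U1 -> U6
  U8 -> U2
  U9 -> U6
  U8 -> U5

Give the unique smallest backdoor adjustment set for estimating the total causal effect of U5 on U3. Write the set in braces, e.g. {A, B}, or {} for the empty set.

Variables eligible for adjustment (non-descendants of U5, excluding U5 and U3): {U8, U9}.
Backdoor paths from U5 to U3:
  P1: U5 <- U8 -> U9 -> U6 <- U3
Each backdoor path contains an unconditioned collider, so every path is already blocked with the empty conditioning set:
  P1: blocked at collider U6 (neither it nor any descendant is in the conditioning set).
The empty set is therefore the unique smallest valid set.

{}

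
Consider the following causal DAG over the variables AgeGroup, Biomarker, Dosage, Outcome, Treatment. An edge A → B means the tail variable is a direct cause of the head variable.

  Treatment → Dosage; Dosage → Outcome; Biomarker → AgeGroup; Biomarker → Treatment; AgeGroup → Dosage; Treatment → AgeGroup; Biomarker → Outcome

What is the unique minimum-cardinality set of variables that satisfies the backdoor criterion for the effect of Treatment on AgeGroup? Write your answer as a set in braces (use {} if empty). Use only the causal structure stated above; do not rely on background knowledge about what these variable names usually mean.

Variables eligible for adjustment (non-descendants of Treatment, excluding Treatment and AgeGroup): {Biomarker}.
Backdoor paths from Treatment to AgeGroup:
  P1: Treatment <- Biomarker -> AgeGroup
  P2: Treatment <- Biomarker -> Outcome <- Dosage <- AgeGroup
The empty set is not sufficient: P1 (Treatment <- Biomarker -> AgeGroup) has no collider blocking it and no conditioned non-collider, so it is open.
Try {Biomarker}:
  P1: blocked at fork node Biomarker ∈ conditioning set.
  P2: blocked at fork node Biomarker ∈ conditioning set.
{Biomarker} contains no descendant of Treatment and blocks every backdoor path.
{Biomarker} is the unique smallest valid adjustment set.

{Biomarker}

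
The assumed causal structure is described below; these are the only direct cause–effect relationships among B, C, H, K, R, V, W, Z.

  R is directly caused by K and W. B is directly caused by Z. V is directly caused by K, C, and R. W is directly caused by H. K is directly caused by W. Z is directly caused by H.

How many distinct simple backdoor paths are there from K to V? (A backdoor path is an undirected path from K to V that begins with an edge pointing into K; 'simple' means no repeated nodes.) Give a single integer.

A backdoor path from K to V is any simple undirected path whose first edge points into K (i.e. leaves K via a parent).
Parents of K: {W}.
Enumerating:
  P1: K <- W -> R -> V
That exhausts the simple backdoor paths. Count: 1.

1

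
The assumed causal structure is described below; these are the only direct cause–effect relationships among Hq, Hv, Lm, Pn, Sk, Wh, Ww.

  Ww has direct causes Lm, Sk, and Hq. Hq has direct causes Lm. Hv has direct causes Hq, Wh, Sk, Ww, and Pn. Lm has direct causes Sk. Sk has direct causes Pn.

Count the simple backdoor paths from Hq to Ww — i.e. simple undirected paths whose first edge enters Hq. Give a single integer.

A backdoor path from Hq to Ww is any simple undirected path whose first edge points into Hq (i.e. leaves Hq via a parent).
Parents of Hq: {Lm}.
Enumerating:
  P1: Hq <- Lm <- Sk <- Pn -> Hv <- Ww
  P2: Hq <- Lm <- Sk -> Ww
  P3: Hq <- Lm <- Sk -> Hv <- Ww
  P4: Hq <- Lm -> Ww
That exhausts the simple backdoor paths. Count: 4.

4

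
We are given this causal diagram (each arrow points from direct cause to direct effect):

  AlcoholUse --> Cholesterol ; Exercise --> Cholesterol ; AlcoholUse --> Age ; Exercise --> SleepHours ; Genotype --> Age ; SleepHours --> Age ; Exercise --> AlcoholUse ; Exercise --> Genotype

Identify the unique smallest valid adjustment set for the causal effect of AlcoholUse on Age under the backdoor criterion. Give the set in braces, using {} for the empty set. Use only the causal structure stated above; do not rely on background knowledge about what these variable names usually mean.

{Exercise}

Variables eligible for adjustment (non-descendants of AlcoholUse, excluding AlcoholUse and Age): {Exercise, Genotype, SleepHours}.
Backdoor paths from AlcoholUse to Age:
  P1: AlcoholUse <- Exercise -> SleepHours -> Age
  P2: AlcoholUse <- Exercise -> Genotype -> Age
The empty set is not sufficient: P1 (AlcoholUse <- Exercise -> SleepHours -> Age) has no collider blocking it and no conditioned non-collider, so it is open.
Try {Exercise}:
  P1: blocked at fork node Exercise ∈ conditioning set.
  P2: blocked at fork node Exercise ∈ conditioning set.
{Exercise} contains no descendant of AlcoholUse and blocks every backdoor path.
No other singleton works — e.g. {SleepHours} leaves P2 open — so {Exercise} is the unique smallest valid adjustment set.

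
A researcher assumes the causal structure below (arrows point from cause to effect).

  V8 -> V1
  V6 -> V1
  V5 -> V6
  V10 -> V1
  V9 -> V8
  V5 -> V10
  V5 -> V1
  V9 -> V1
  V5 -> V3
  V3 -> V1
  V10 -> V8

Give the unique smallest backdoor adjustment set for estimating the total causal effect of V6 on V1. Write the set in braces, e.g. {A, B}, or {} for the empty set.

{V5}

Variables eligible for adjustment (non-descendants of V6, excluding V6 and V1): {V10, V3, V5, V8, V9}.
Backdoor paths from V6 to V1:
  P1: V6 <- V5 -> V10 -> V8 <- V9 -> V1
  P2: V6 <- V5 -> V10 -> V8 -> V1
  P3: V6 <- V5 -> V10 -> V1
  P4: V6 <- V5 -> V3 -> V1
  P5: V6 <- V5 -> V1
The empty set is not sufficient: P2 (V6 <- V5 -> V10 -> V8 -> V1) has no collider blocking it and no conditioned non-collider, so it is open.
Try {V5}:
  P1: blocked at fork node V5 ∈ conditioning set.
  P2: blocked at fork node V5 ∈ conditioning set.
  P3: blocked at fork node V5 ∈ conditioning set.
  P4: blocked at fork node V5 ∈ conditioning set.
  P5: blocked at fork node V5 ∈ conditioning set.
{V5} contains no descendant of V6 and blocks every backdoor path.
No other singleton works — e.g. {V9} leaves P2 open — so {V5} is the unique smallest valid adjustment set.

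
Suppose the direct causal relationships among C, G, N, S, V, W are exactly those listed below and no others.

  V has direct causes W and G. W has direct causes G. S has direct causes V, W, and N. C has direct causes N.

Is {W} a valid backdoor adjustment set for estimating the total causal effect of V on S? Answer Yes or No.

Backdoor paths from V to S (paths whose first edge points into V):
  P1: V <- G -> W -> S
  P2: V <- W -> S
Condition 1 (no descendant of V in the set): holds — descendants of V are {S}; none are in {W}.
Condition 2 (every backdoor path blocked by {W}):
  P1: blocked at chain node W ∈ conditioning set.
  P2: blocked at fork node W ∈ conditioning set.
{W} satisfies the backdoor criterion.

Yes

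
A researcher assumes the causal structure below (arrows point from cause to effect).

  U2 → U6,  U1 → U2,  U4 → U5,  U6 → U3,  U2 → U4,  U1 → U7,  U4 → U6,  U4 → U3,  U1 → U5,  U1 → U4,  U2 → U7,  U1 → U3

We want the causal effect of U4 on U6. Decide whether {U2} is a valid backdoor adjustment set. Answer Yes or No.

Yes

Backdoor paths from U4 to U6 (paths whose first edge points into U4):
  P1: U4 <- U1 -> U2 -> U6
  P2: U4 <- U1 -> U7 <- U2 -> U6
  P3: U4 <- U1 -> U3 <- U6
  P4: U4 <- U2 <- U1 -> U3 <- U6
  P5: U4 <- U2 -> U7 <- U1 -> U3 <- U6
  P6: U4 <- U2 -> U6
Condition 1 (no descendant of U4 in the set): holds — descendants of U4 are {U3, U5, U6}; none are in {U2}.
Condition 2 (every backdoor path blocked by {U2}):
  P1: blocked at chain node U2 ∈ conditioning set.
  P2: blocked at collider U7 (neither it nor any descendant is in the conditioning set).
  P3: blocked at collider U3 (neither it nor any descendant is in the conditioning set).
  P4: blocked at chain node U2 ∈ conditioning set.
  P5: blocked at fork node U2 ∈ conditioning set.
  P6: blocked at fork node U2 ∈ conditioning set.
{U2} satisfies the backdoor criterion.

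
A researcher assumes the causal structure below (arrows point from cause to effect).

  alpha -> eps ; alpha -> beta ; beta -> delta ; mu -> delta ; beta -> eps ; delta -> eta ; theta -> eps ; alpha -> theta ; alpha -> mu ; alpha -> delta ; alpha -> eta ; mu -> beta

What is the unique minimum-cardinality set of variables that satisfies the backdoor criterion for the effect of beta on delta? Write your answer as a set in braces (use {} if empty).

{alpha, mu}

Variables eligible for adjustment (non-descendants of beta, excluding beta and delta): {alpha, mu, theta}.
Backdoor paths from beta to delta:
  P1: beta <- alpha -> mu -> delta
  P2: beta <- alpha -> delta
  P3: beta <- alpha -> eta <- delta
  P4: beta <- mu <- alpha -> delta
  P5: beta <- mu <- alpha -> eta <- delta
  P6: beta <- mu -> delta
The empty set is not sufficient: P1 (beta <- alpha -> mu -> delta) has no collider blocking it and no conditioned non-collider, so it is open.
Try {alpha, mu}:
  P1: blocked at fork node alpha ∈ conditioning set.
  P2: blocked at fork node alpha ∈ conditioning set.
  P3: blocked at fork node alpha ∈ conditioning set.
  P4: blocked at chain node mu ∈ conditioning set.
  P5: blocked at chain node mu ∈ conditioning set.
  P6: blocked at fork node mu ∈ conditioning set.
{alpha, mu} contains no descendant of beta and blocks every backdoor path.
Every element of {alpha, mu} is needed (dropping alpha leaves P2 open; dropping mu leaves P6 open), so no proper subset is valid.
Among all size-2 subsets of the eligible variables, only {alpha, mu} blocks every backdoor path, so it is the unique smallest valid adjustment set.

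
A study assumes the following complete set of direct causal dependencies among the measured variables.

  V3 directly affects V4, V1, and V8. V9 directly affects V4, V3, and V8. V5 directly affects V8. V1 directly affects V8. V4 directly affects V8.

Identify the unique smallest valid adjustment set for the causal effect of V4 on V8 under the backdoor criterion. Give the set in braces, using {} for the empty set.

Variables eligible for adjustment (non-descendants of V4, excluding V4 and V8): {V1, V3, V5, V9}.
Backdoor paths from V4 to V8:
  P1: V4 <- V9 -> V3 -> V1 -> V8
  P2: V4 <- V9 -> V3 -> V8
  P3: V4 <- V9 -> V8
  P4: V4 <- V3 <- V9 -> V8
  P5: V4 <- V3 -> V1 -> V8
  P6: V4 <- V3 -> V8
The empty set is not sufficient: P1 (V4 <- V9 -> V3 -> V1 -> V8) has no collider blocking it and no conditioned non-collider, so it is open.
Try {V3, V9}:
  P1: blocked at fork node V9 ∈ conditioning set.
  P2: blocked at fork node V9 ∈ conditioning set.
  P3: blocked at fork node V9 ∈ conditioning set.
  P4: blocked at chain node V3 ∈ conditioning set.
  P5: blocked at fork node V3 ∈ conditioning set.
  P6: blocked at fork node V3 ∈ conditioning set.
{V3, V9} contains no descendant of V4 and blocks every backdoor path.
Every element of {V3, V9} is needed (dropping V3 leaves P5 open; dropping V9 leaves P3 open), so no proper subset is valid.
Among all size-2 subsets of the eligible variables, only {V3, V9} blocks every backdoor path, so it is the unique smallest valid adjustment set.

{V3, V9}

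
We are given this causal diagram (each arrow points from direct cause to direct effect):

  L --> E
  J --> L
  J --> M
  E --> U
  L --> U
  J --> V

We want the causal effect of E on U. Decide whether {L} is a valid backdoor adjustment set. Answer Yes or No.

Yes

Backdoor paths from E to U (paths whose first edge points into E):
  P1: E <- L -> U
Condition 1 (no descendant of E in the set): holds — descendants of E are {U}; none are in {L}.
Condition 2 (every backdoor path blocked by {L}):
  P1: blocked at fork node L ∈ conditioning set.
{L} satisfies the backdoor criterion.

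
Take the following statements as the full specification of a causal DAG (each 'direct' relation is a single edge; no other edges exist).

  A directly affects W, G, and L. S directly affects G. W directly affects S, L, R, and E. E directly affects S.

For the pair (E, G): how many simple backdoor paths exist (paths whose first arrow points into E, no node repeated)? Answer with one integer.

A backdoor path from E to G is any simple undirected path whose first edge points into E (i.e. leaves E via a parent).
Parents of E: {W}.
Enumerating:
  P1: E <- W <- A -> G
  P2: E <- W -> S -> G
  P3: E <- W -> L <- A -> G
That exhausts the simple backdoor paths. Count: 3.

3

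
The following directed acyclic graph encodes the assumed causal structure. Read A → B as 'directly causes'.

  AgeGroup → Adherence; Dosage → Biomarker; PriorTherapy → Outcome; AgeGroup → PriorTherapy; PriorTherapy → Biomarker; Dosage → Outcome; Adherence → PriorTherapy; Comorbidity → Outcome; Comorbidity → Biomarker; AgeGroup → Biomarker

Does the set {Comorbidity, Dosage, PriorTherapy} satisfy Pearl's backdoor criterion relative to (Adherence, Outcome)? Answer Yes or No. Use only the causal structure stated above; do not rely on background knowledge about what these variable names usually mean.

No

Backdoor paths from Adherence to Outcome (paths whose first edge points into Adherence):
  P1: Adherence <- AgeGroup -> PriorTherapy -> Biomarker <- Comorbidity -> Outcome
  P2: Adherence <- AgeGroup -> PriorTherapy -> Biomarker <- Dosage -> Outcome
  P3: Adherence <- AgeGroup -> PriorTherapy -> Outcome
  P4: Adherence <- AgeGroup -> Biomarker <- Comorbidity -> Outcome
  P5: Adherence <- AgeGroup -> Biomarker <- Dosage -> Outcome
  P6: Adherence <- AgeGroup -> Biomarker <- PriorTherapy -> Outcome
Condition 1 (no descendant of Adherence in the set): FAILS — PriorTherapy is a descendant of Adherence.
Condition 2 (every backdoor path blocked by {Comorbidity, Dosage, PriorTherapy}):
  P1: blocked at chain node PriorTherapy ∈ conditioning set.
  P2: blocked at chain node PriorTherapy ∈ conditioning set.
  P3: blocked at chain node PriorTherapy ∈ conditioning set.
  P4: blocked at collider Biomarker (neither it nor any descendant is in the conditioning set).
  P5: blocked at collider Biomarker (neither it nor any descendant is in the conditioning set).
  P6: blocked at collider Biomarker (neither it nor any descendant is in the conditioning set).
{Comorbidity, Dosage, PriorTherapy} does not satisfy the backdoor criterion.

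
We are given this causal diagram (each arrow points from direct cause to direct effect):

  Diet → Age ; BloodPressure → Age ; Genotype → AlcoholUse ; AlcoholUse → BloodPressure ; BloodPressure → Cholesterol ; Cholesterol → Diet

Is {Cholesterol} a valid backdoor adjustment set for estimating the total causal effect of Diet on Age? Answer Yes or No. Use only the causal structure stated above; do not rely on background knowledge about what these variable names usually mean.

Backdoor paths from Diet to Age (paths whose first edge points into Diet):
  P1: Diet <- Cholesterol <- BloodPressure -> Age
Condition 1 (no descendant of Diet in the set): holds — descendants of Diet are {Age}; none are in {Cholesterol}.
Condition 2 (every backdoor path blocked by {Cholesterol}):
  P1: blocked at chain node Cholesterol ∈ conditioning set.
{Cholesterol} satisfies the backdoor criterion.

Yes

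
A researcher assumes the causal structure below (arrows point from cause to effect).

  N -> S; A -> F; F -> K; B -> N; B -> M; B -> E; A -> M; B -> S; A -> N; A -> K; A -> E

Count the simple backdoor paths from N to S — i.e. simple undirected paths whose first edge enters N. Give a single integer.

A backdoor path from N to S is any simple undirected path whose first edge points into N (i.e. leaves N via a parent).
Parents of N: {A, B}.
Enumerating:
  P1: N <- A -> E <- B -> S
  P2: N <- A -> M <- B -> S
  P3: N <- B -> S
That exhausts the simple backdoor paths. Count: 3.

3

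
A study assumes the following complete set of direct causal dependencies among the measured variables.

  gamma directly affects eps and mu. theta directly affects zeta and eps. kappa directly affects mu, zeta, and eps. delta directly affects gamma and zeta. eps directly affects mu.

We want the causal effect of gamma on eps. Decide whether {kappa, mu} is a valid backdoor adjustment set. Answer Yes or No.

Backdoor paths from gamma to eps (paths whose first edge points into gamma):
  P1: gamma <- delta -> zeta <- theta -> eps
  P2: gamma <- delta -> zeta <- kappa -> eps
  P3: gamma <- delta -> zeta <- kappa -> mu <- eps
Condition 1 (no descendant of gamma in the set): FAILS — mu is a descendant of gamma.
Condition 2 (every backdoor path blocked by {kappa, mu}):
  P1: blocked at collider zeta (neither it nor any descendant is in the conditioning set).
  P2: blocked at collider zeta (neither it nor any descendant is in the conditioning set).
  P3: blocked at collider zeta (neither it nor any descendant is in the conditioning set).
{kappa, mu} does not satisfy the backdoor criterion.

No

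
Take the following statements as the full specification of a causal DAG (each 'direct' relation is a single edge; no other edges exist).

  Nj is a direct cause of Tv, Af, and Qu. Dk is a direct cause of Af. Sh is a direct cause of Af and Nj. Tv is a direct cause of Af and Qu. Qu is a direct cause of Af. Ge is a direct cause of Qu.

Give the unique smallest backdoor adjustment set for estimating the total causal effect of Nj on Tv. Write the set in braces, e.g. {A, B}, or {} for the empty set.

{}

Variables eligible for adjustment (non-descendants of Nj, excluding Nj and Tv): {Dk, Ge, Sh}.
Backdoor paths from Nj to Tv:
  P1: Nj <- Sh -> Af <- Tv
  P2: Nj <- Sh -> Af <- Qu <- Tv
Each backdoor path contains an unconditioned collider, so every path is already blocked with the empty conditioning set:
  P1: blocked at collider Af (neither it nor any descendant is in the conditioning set).
  P2: blocked at collider Af (neither it nor any descendant is in the conditioning set).
The empty set is therefore the unique smallest valid set.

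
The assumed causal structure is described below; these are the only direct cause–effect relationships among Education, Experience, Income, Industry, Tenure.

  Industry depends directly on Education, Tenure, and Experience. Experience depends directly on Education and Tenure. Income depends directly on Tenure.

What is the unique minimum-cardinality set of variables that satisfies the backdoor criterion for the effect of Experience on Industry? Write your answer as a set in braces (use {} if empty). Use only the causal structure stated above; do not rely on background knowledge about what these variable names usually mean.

Variables eligible for adjustment (non-descendants of Experience, excluding Experience and Industry): {Education, Income, Tenure}.
Backdoor paths from Experience to Industry:
  P1: Experience <- Education -> Industry
  P2: Experience <- Tenure -> Industry
The empty set is not sufficient: P1 (Experience <- Education -> Industry) has no collider blocking it and no conditioned non-collider, so it is open.
Try {Education, Tenure}:
  P1: blocked at fork node Education ∈ conditioning set.
  P2: blocked at fork node Tenure ∈ conditioning set.
{Education, Tenure} contains no descendant of Experience and blocks every backdoor path.
Every element of {Education, Tenure} is needed (dropping Education leaves P1 open; dropping Tenure leaves P2 open), so no proper subset is valid.
Among all size-2 subsets of the eligible variables, only {Education, Tenure} blocks every backdoor path, so it is the unique smallest valid adjustment set.

{Education, Tenure}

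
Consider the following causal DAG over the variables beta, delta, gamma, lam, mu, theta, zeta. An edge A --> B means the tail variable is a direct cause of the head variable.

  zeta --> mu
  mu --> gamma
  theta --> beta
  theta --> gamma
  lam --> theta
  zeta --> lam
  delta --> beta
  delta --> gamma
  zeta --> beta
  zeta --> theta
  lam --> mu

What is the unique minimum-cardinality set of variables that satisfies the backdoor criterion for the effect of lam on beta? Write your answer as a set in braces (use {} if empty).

{zeta}

Variables eligible for adjustment (non-descendants of lam, excluding lam and beta): {delta, zeta}.
Backdoor paths from lam to beta:
  P1: lam <- zeta -> theta -> beta
  P2: lam <- zeta -> theta -> gamma <- delta -> beta
  P3: lam <- zeta -> mu -> gamma <- theta -> beta
  P4: lam <- zeta -> mu -> gamma <- delta -> beta
  P5: lam <- zeta -> beta
The empty set is not sufficient: P1 (lam <- zeta -> theta -> beta) has no collider blocking it and no conditioned non-collider, so it is open.
Try {zeta}:
  P1: blocked at fork node zeta ∈ conditioning set.
  P2: blocked at fork node zeta ∈ conditioning set.
  P3: blocked at fork node zeta ∈ conditioning set.
  P4: blocked at fork node zeta ∈ conditioning set.
  P5: blocked at fork node zeta ∈ conditioning set.
{zeta} contains no descendant of lam and blocks every backdoor path.
No other singleton works — e.g. {delta} leaves P1 open — so {zeta} is the unique smallest valid adjustment set.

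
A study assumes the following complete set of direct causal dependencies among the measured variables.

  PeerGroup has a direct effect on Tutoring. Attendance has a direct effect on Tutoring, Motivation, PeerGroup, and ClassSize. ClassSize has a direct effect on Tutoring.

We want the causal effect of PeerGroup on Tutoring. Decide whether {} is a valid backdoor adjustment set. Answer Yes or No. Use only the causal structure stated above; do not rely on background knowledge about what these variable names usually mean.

No

Backdoor paths from PeerGroup to Tutoring (paths whose first edge points into PeerGroup):
  P1: PeerGroup <- Attendance -> ClassSize -> Tutoring
  P2: PeerGroup <- Attendance -> Tutoring
Condition 1 (no descendant of PeerGroup in the set): holds — descendants of PeerGroup are {Tutoring}; none are in {}.
Condition 2 (every backdoor path blocked by {}):
  P1: open — no interior node is in the conditioning set.
  P2: open — no interior node is in the conditioning set.
{} does not satisfy the backdoor criterion.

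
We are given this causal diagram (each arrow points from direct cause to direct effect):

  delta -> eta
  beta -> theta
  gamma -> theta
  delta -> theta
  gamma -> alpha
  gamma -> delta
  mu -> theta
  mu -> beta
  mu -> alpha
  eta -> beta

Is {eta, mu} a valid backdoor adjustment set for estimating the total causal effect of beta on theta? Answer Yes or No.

Yes

Backdoor paths from beta to theta (paths whose first edge points into beta):
  P1: beta <- mu -> theta
  P2: beta <- mu -> alpha <- gamma -> delta -> theta
  P3: beta <- mu -> alpha <- gamma -> theta
  P4: beta <- eta <- delta <- gamma -> theta
  P5: beta <- eta <- delta <- gamma -> alpha <- mu -> theta
  P6: beta <- eta <- delta -> theta
Condition 1 (no descendant of beta in the set): holds — descendants of beta are {theta}; none are in {eta, mu}.
Condition 2 (every backdoor path blocked by {eta, mu}):
  P1: blocked at fork node mu ∈ conditioning set.
  P2: blocked at fork node mu ∈ conditioning set.
  P3: blocked at fork node mu ∈ conditioning set.
  P4: blocked at chain node eta ∈ conditioning set.
  P5: blocked at chain node eta ∈ conditioning set.
  P6: blocked at chain node eta ∈ conditioning set.
{eta, mu} satisfies the backdoor criterion.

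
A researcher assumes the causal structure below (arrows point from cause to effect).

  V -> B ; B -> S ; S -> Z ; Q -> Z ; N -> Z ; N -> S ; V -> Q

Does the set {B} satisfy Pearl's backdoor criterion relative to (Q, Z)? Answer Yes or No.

Backdoor paths from Q to Z (paths whose first edge points into Q):
  P1: Q <- V -> B -> S <- N -> Z
  P2: Q <- V -> B -> S -> Z
Condition 1 (no descendant of Q in the set): holds — descendants of Q are {Z}; none are in {B}.
Condition 2 (every backdoor path blocked by {B}):
  P1: blocked at chain node B ∈ conditioning set.
  P2: blocked at chain node B ∈ conditioning set.
{B} satisfies the backdoor criterion.

Yes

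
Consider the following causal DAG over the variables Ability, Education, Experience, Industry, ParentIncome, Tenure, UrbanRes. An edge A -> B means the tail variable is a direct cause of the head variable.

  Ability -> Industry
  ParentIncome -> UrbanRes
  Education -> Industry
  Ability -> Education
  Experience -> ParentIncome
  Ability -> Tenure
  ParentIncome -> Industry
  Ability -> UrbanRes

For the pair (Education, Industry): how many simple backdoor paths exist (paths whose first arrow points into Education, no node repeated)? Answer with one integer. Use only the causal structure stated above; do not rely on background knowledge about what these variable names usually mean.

A backdoor path from Education to Industry is any simple undirected path whose first edge points into Education (i.e. leaves Education via a parent).
Parents of Education: {Ability}.
Enumerating:
  P1: Education <- Ability -> UrbanRes <- ParentIncome -> Industry
  P2: Education <- Ability -> Industry
That exhausts the simple backdoor paths. Count: 2.

2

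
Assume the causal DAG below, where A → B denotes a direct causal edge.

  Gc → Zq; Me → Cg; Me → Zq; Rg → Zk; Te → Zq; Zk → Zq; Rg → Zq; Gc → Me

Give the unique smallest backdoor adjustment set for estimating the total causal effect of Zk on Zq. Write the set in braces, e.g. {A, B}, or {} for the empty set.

Variables eligible for adjustment (non-descendants of Zk, excluding Zk and Zq): {Cg, Gc, Me, Rg, Te}.
Backdoor paths from Zk to Zq:
  P1: Zk <- Rg -> Zq
The empty set is not sufficient: P1 (Zk <- Rg -> Zq) has no collider blocking it and no conditioned non-collider, so it is open.
Try {Rg}:
  P1: blocked at fork node Rg ∈ conditioning set.
{Rg} contains no descendant of Zk and blocks every backdoor path.
No other singleton works — e.g. {Gc} leaves P1 open — so {Rg} is the unique smallest valid adjustment set.

{Rg}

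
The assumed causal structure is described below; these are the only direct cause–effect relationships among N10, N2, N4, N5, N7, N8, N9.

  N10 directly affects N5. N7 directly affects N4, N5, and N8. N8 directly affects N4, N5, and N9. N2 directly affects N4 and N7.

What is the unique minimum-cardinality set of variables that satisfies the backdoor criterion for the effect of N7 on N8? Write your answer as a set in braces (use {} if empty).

{}

Variables eligible for adjustment (non-descendants of N7, excluding N7 and N8): {N10, N2}.
Backdoor paths from N7 to N8:
  P1: N7 <- N2 -> N4 <- N8
Each backdoor path contains an unconditioned collider, so every path is already blocked with the empty conditioning set:
  P1: blocked at collider N4 (neither it nor any descendant is in the conditioning set).
The empty set is therefore the unique smallest valid set.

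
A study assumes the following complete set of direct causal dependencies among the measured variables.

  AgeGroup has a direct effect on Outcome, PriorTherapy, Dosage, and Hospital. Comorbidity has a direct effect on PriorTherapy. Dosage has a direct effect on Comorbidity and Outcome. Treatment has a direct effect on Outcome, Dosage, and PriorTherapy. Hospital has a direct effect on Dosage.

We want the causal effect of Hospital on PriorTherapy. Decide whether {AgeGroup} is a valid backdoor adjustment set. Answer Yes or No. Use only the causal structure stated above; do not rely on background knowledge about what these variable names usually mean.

Yes

Backdoor paths from Hospital to PriorTherapy (paths whose first edge points into Hospital):
  P1: Hospital <- AgeGroup -> Dosage <- Treatment -> PriorTherapy
  P2: Hospital <- AgeGroup -> Dosage -> Comorbidity -> PriorTherapy
  P3: Hospital <- AgeGroup -> Dosage -> Outcome <- Treatment -> PriorTherapy
  P4: Hospital <- AgeGroup -> PriorTherapy
  P5: Hospital <- AgeGroup -> Outcome <- Treatment -> Dosage -> Comorbidity -> PriorTherapy
  P6: Hospital <- AgeGroup -> Outcome <- Treatment -> PriorTherapy
  P7: Hospital <- AgeGroup -> Outcome <- Dosage <- Treatment -> PriorTherapy
  P8: Hospital <- AgeGroup -> Outcome <- Dosage -> Comorbidity -> PriorTherapy
Condition 1 (no descendant of Hospital in the set): holds — descendants of Hospital are {Comorbidity, Dosage, Outcome, PriorTherapy}; none are in {AgeGroup}.
Condition 2 (every backdoor path blocked by {AgeGroup}):
  P1: blocked at fork node AgeGroup ∈ conditioning set.
  P2: blocked at fork node AgeGroup ∈ conditioning set.
  P3: blocked at fork node AgeGroup ∈ conditioning set.
  P4: blocked at fork node AgeGroup ∈ conditioning set.
  P5: blocked at fork node AgeGroup ∈ conditioning set.
  P6: blocked at fork node AgeGroup ∈ conditioning set.
  P7: blocked at fork node AgeGroup ∈ conditioning set.
  P8: blocked at fork node AgeGroup ∈ conditioning set.
{AgeGroup} satisfies the backdoor criterion.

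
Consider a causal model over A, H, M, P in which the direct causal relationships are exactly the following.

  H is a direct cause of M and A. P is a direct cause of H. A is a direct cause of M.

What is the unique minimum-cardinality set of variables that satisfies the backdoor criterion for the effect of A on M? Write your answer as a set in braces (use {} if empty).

Variables eligible for adjustment (non-descendants of A, excluding A and M): {H, P}.
Backdoor paths from A to M:
  P1: A <- H -> M
The empty set is not sufficient: P1 (A <- H -> M) has no collider blocking it and no conditioned non-collider, so it is open.
Try {H}:
  P1: blocked at fork node H ∈ conditioning set.
{H} contains no descendant of A and blocks every backdoor path.
No other singleton works — e.g. {P} leaves P1 open — so {H} is the unique smallest valid adjustment set.

{H}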